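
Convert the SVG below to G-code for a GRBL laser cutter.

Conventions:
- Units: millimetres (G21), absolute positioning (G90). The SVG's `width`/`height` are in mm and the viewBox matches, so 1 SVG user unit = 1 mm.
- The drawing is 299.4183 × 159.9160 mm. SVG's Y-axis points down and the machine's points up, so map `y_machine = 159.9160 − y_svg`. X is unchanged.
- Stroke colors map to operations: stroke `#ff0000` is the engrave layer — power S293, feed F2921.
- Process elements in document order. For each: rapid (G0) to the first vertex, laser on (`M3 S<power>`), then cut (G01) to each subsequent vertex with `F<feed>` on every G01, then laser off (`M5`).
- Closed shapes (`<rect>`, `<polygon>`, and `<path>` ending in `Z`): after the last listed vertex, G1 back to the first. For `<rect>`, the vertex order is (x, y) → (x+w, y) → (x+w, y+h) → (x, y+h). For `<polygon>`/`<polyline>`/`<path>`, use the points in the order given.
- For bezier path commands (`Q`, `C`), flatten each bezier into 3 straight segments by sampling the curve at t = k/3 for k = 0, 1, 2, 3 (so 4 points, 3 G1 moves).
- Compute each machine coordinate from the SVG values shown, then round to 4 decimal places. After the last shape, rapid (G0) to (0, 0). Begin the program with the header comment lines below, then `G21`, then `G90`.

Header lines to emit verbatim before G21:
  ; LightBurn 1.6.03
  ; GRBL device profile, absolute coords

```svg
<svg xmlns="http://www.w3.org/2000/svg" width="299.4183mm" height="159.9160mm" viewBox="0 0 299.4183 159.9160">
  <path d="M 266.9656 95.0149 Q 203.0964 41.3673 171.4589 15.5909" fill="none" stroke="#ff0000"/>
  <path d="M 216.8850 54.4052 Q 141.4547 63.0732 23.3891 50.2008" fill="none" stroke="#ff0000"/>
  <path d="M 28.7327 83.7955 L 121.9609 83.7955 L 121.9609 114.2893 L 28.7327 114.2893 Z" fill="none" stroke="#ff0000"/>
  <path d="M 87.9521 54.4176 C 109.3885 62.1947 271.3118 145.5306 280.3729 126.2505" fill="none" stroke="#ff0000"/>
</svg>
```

; LightBurn 1.6.03
; GRBL device profile, absolute coords
G21
G90
G0 X266.9656 Y64.9011
M3 S293
G01 X227.9674 Y97.5694 F2921
G01 X196.1319 Y124.0440 F2921
G01 X171.4589 Y144.3251 F2921
M5
G0 X216.8850 Y105.5108
M3 S293
G01 X161.8609 Y102.1255 F2921
G01 X97.3622 Y103.5270 F2921
G01 X23.3891 Y109.7152 F2921
M5
G0 X28.7327 Y76.1205
M3 S293
G01 X121.9609 Y76.1205 F2921
G01 X121.9609 Y45.6267 F2921
G01 X28.7327 Y45.6267 F2921
G01 X28.7327 Y76.1205 F2921
M5
G0 X87.9521 Y105.4984
M3 S293
G01 X145.3527 Y79.1341 F2921
G01 X231.2225 Y41.9917 F2921
G01 X280.3729 Y33.6655 F2921
M5
G0 X0.0000 Y0.0000

1 u = 1 mm; y_m = 159.9160 − y.

[1] `<path>` quadratic bezier, #ff0000→engrave S293 F2921: (266.9656,64.9011) → (227.9674,97.5694) → (196.1319,124.0440) → (171.4589,144.3251)

[2] `<path>` quadratic bezier, #ff0000→engrave S293 F2921: (216.8850,105.5108) → (161.8609,102.1255) → (97.3622,103.5270) → (23.3891,109.7152)

[3] `<path>` rectangle, #ff0000→engrave S293 F2921: (28.7327,76.1205) → (121.9609,76.1205) → (121.9609,45.6267) → (28.7327,45.6267) → (28.7327,76.1205) (closed)

[4] `<path>` cubic bezier, #ff0000→engrave S293 F2921: (87.9521,105.4984) → (145.3527,79.1341) → (231.2225,41.9917) → (280.3729,33.6655)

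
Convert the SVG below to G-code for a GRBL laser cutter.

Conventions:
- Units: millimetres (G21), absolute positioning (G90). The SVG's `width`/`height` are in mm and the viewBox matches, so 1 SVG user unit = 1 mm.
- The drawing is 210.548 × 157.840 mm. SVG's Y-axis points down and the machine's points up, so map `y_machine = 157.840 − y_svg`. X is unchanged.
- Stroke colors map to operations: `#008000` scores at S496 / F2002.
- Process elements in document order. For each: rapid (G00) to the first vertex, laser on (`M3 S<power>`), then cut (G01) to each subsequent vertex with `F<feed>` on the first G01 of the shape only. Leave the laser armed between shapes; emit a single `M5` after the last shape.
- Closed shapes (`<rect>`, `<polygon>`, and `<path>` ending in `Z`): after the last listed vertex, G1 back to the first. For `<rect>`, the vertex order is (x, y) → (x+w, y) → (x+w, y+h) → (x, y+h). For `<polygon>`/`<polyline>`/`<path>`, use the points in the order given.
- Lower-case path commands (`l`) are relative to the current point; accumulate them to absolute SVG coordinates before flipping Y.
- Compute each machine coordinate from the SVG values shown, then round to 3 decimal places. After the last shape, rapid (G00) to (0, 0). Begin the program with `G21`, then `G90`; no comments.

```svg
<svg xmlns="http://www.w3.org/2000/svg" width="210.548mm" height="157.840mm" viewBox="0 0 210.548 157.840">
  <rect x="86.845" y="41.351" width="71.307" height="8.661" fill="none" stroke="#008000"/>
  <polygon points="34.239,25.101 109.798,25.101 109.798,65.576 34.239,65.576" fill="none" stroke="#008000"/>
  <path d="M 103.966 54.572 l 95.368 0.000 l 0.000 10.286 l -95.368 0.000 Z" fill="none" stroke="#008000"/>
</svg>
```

Since the viewBox matches the mm dimensions, user units are millimetres directly. The only transform is the Y-flip y_m = 157.840 − y_svg.

Shape 1 is a rectangle drawn with `<rect>`. Its stroke #008000 means score at S496, F2002. After flipping Y the toolpath is (86.845,116.489) → (158.152,116.489) → (158.152,107.828) → (86.845,107.828) → (86.845,116.489), returning to the start.

Shape 2 is a rectangle drawn with `<polygon>`. Its stroke #008000 means score at S496, F2002. After flipping Y the toolpath is (34.239,132.739) → (109.798,132.739) → (109.798,92.264) → (34.239,92.264) → (34.239,132.739), returning to the start.

Shape 3 is a rectangle drawn with `<path>`. Its stroke #008000 means score at S496, F2002. After flipping Y the toolpath is (103.966,103.268) → (199.334,103.268) → (199.334,92.982) → (103.966,92.982) → (103.966,103.268), returning to the start.

G21
G90
G00 X86.845 Y116.489
M3 S496
G01 X158.152 Y116.489 F2002
G01 X158.152 Y107.828
G01 X86.845 Y107.828
G01 X86.845 Y116.489
G00 X34.239 Y132.739
M3 S496
G01 X109.798 Y132.739 F2002
G01 X109.798 Y92.264
G01 X34.239 Y92.264
G01 X34.239 Y132.739
G00 X103.966 Y103.268
M3 S496
G01 X199.334 Y103.268 F2002
G01 X199.334 Y92.982
G01 X103.966 Y92.982
G01 X103.966 Y103.268
M5
G00 X0.000 Y0.000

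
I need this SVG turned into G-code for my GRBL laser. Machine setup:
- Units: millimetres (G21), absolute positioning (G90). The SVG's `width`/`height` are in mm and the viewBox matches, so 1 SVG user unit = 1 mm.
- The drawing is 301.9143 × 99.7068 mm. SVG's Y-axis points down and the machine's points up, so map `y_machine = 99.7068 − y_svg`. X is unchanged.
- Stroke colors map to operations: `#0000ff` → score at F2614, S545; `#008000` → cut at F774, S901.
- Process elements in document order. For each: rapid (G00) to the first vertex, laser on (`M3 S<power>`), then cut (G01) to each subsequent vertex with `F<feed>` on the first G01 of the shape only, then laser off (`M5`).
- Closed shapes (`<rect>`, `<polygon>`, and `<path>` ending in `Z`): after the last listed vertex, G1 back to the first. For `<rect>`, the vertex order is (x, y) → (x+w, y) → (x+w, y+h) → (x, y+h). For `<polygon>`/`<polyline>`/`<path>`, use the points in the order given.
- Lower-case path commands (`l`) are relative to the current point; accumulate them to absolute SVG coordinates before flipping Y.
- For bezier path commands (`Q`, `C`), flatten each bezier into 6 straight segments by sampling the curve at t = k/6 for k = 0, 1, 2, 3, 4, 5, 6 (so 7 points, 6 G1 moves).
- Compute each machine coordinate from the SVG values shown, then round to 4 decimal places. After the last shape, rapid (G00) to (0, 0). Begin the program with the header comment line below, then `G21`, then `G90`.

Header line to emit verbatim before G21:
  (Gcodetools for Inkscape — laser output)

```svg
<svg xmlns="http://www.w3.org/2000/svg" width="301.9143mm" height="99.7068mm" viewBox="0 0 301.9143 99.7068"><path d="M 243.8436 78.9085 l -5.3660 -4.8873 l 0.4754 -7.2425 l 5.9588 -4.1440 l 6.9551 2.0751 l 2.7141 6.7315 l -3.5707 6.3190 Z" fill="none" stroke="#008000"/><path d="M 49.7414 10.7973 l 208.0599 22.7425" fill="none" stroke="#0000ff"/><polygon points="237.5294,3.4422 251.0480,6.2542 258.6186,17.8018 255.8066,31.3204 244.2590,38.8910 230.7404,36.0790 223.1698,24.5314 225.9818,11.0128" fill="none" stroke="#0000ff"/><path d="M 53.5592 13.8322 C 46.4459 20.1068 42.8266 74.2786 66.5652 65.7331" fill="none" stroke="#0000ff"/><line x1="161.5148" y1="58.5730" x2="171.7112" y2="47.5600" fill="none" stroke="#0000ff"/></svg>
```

viewBox `0 0 301.9143 99.7068` with mm width/height → 1 unit = 1 mm. Flip: y_m = 99.7068 − y_svg.

**Shape 1** — `<path>` regular polygon, stroke `#008000` → cut (S901, F774). Machine vertices: (243.8436,20.7983) → (238.4776,25.6856) → (238.9530,32.9281) → (244.9118,37.0721) → (251.8669,34.9970) → (254.5810,28.2655) → (251.0103,21.9465) → (243.8436,20.7983). Closed: final G1 returns to the first vertex.

**Shape 2** — `<path>` line segment, stroke `#0000ff` → score (S545, F2614). Machine vertices: (49.7414,88.9095) → (257.8013,66.1670). Open path.

**Shape 3** — `<polygon>` regular polygon, stroke `#0000ff` → score (S545, F2614). Machine vertices: (237.5294,96.2646) → (251.0480,93.4526) → (258.6186,81.9050) → (255.8066,68.3864) → (244.2590,60.8158) → (230.7404,63.6278) → (223.1698,75.1754) → (225.9818,88.6940) → (237.5294,96.2646). Closed: final G1 returns to the first vertex.

**Shape 4** — `<path>` cubic bezier, stroke `#0000ff` → score (S545, F2614). Control points (SVG): P0=(53.5592,13.8322), P1=(46.4459,20.1068), P2=(42.8266,74.2786), P3=(66.5652,65.7331); sampled at t=k/6. Machine vertices: (53.5592,85.8746) → (50.4042,79.2580) → (48.4944,67.7311) → (48.4927,54.3666) → (51.0621,42.2371) → (56.8652,34.4153) → (66.5652,33.9737). Open path.

**Shape 5** — `<line>` line segment, stroke `#0000ff` → score (S545, F2614). Machine vertices: (161.5148,41.1338) → (171.7112,52.1468). Open path.

(Gcodetools for Inkscape — laser output)
G21
G90
G00 X243.8436 Y20.7983
M3 S901
G01 X238.4776 Y25.6856 F774
G01 X238.9530 Y32.9281
G01 X244.9118 Y37.0721
G01 X251.8669 Y34.9970
G01 X254.5810 Y28.2655
G01 X251.0103 Y21.9465
G01 X243.8436 Y20.7983
M5
G00 X49.7414 Y88.9095
M3 S545
G01 X257.8013 Y66.1670 F2614
M5
G00 X237.5294 Y96.2646
M3 S545
G01 X251.0480 Y93.4526 F2614
G01 X258.6186 Y81.9050
G01 X255.8066 Y68.3864
G01 X244.2590 Y60.8158
G01 X230.7404 Y63.6278
G01 X223.1698 Y75.1754
G01 X225.9818 Y88.6940
G01 X237.5294 Y96.2646
M5
G00 X53.5592 Y85.8746
M3 S545
G01 X50.4042 Y79.2580 F2614
G01 X48.4944 Y67.7311
G01 X48.4927 Y54.3666
G01 X51.0621 Y42.2371
G01 X56.8652 Y34.4153
G01 X66.5652 Y33.9737
M5
G00 X161.5148 Y41.1338
M3 S545
G01 X171.7112 Y52.1468 F2614
M5
G00 X0.0000 Y0.0000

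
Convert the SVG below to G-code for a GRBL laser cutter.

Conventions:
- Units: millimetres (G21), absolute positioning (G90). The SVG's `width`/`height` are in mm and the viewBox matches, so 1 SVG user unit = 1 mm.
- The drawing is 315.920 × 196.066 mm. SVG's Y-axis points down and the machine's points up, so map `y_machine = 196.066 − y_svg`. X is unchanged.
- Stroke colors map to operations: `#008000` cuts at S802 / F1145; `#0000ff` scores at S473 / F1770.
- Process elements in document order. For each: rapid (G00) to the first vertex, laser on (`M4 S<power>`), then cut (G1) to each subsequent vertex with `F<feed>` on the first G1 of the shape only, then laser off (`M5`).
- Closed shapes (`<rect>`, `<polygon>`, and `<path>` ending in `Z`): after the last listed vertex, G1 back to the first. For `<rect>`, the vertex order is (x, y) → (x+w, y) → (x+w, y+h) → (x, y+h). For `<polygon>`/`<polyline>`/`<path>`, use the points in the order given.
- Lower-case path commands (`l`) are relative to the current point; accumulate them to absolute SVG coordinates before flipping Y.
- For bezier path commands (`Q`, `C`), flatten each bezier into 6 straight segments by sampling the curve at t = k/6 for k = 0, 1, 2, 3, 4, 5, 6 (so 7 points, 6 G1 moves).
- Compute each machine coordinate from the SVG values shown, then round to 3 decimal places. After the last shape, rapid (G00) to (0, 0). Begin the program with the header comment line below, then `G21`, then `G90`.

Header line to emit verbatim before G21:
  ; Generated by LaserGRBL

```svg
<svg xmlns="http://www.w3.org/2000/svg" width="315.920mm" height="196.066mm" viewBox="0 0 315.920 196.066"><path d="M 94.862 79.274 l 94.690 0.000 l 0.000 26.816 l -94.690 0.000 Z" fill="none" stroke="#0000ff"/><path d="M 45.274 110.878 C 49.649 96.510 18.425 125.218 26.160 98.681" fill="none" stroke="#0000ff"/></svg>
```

; Generated by LaserGRBL
G21
G90
G00 X94.862 Y116.792
M4 S473
G1 X189.552 Y116.792 F1770
G1 X189.552 Y89.976
G1 X94.862 Y89.976
G1 X94.862 Y116.792
M5
G00 X45.274 Y85.188
M4 S473
G1 X44.840 Y89.238 F1770
G1 X40.544 Y88.839
G1 X34.457 Y86.723
G1 X28.650 Y85.621
G1 X25.194 Y88.265
G1 X26.160 Y97.385
M5
G00 X0.000 Y0.000

1 u = 1 mm; y_m = 196.066 − y.

[1] `<path>` rectangle, #0000ff→score S473 F1770: (94.862,116.792) → (189.552,116.792) → (189.552,89.976) → (94.862,89.976) → (94.862,116.792) (closed)

[2] `<path>` cubic bezier, #0000ff→score S473 F1770: (45.274,85.188) → (44.840,89.238) → (40.544,88.839) → (34.457,86.723) → (28.650,85.621) → (25.194,88.265) → (26.160,97.385)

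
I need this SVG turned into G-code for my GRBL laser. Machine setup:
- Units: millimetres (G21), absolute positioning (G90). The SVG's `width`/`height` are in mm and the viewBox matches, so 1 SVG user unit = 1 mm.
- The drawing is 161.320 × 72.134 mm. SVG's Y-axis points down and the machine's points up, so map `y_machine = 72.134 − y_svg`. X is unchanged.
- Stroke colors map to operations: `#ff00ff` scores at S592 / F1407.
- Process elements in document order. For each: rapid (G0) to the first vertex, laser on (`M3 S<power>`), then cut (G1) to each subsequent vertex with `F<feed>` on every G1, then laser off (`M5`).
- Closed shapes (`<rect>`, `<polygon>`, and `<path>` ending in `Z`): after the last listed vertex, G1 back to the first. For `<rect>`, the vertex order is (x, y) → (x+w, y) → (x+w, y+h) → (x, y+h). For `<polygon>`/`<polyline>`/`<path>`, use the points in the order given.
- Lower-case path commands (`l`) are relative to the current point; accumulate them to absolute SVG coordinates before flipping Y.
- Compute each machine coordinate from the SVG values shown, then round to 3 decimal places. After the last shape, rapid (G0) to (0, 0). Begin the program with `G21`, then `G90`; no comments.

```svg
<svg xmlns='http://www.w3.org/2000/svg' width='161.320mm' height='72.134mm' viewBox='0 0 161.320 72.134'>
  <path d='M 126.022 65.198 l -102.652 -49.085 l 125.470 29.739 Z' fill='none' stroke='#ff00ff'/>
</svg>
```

viewBox `0 0 161.320 72.134` with mm width/height → 1 unit = 1 mm. Flip: y_m = 72.134 − y_svg.

**Shape 1** — `<path>` closed polygon, stroke `#ff00ff` → score (S592, F1407). Machine vertices: (126.022,6.936) → (23.370,56.021) → (148.840,26.282) → (126.022,6.936). Closed: final G1 returns to the first vertex.

G21
G90
G0 X126.022 Y6.936
M3 S592
G1 X23.370 Y56.021 F1407
G1 X148.840 Y26.282 F1407
G1 X126.022 Y6.936 F1407
M5
G0 X0.000 Y0.000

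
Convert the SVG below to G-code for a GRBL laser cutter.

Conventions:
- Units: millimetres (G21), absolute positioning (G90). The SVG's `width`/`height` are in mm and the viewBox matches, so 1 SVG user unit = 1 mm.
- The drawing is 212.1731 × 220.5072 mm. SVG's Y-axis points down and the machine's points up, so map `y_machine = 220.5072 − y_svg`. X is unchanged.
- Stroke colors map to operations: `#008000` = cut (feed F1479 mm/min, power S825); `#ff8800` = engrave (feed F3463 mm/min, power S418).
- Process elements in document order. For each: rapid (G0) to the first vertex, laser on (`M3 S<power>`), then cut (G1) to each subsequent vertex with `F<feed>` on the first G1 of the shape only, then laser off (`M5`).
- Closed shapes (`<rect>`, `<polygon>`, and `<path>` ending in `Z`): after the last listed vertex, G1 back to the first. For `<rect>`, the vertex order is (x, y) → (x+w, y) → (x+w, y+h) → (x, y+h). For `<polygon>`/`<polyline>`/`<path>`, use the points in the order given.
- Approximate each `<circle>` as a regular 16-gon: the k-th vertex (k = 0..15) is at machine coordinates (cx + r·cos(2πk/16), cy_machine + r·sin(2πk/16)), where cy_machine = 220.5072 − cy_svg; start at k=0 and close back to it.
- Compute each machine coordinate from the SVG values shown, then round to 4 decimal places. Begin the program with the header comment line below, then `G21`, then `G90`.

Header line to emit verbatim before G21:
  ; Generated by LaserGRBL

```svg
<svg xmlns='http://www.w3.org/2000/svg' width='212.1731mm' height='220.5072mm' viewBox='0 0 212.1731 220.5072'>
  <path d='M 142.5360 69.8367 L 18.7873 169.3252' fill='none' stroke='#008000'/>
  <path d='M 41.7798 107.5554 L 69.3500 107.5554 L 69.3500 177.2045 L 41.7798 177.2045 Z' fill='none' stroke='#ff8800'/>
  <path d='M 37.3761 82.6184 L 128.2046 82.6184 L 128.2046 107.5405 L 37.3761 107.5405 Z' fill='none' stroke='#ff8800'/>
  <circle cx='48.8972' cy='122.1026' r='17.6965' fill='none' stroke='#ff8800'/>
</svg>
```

; Generated by LaserGRBL
G21
G90
G0 X142.5360 Y150.6705
M3 S825
G1 X18.7873 Y51.1820 F1479
M5
G0 X41.7798 Y112.9518
M3 S418
G1 X69.3500 Y112.9518 F3463
G1 X69.3500 Y43.3027
G1 X41.7798 Y43.3027
G1 X41.7798 Y112.9518
M5
G0 X37.3761 Y137.8888
M3 S418
G1 X128.2046 Y137.8888 F3463
G1 X128.2046 Y112.9667
G1 X37.3761 Y112.9667
G1 X37.3761 Y137.8888
M5
G0 X66.5937 Y98.4046
M3 S418
G1 X65.2466 Y105.1768 F3463
G1 X61.4105 Y110.9179
G1 X55.6694 Y114.7540
G1 X48.8972 Y116.1011
G1 X42.1250 Y114.7540
G1 X36.3839 Y110.9179
G1 X32.5478 Y105.1768
G1 X31.2007 Y98.4046
G1 X32.5478 Y91.6324
G1 X36.3839 Y85.8913
G1 X42.1250 Y82.0552
G1 X48.8972 Y80.7081
G1 X55.6694 Y82.0552
G1 X61.4105 Y85.8913
G1 X65.2466 Y91.6324
G1 X66.5937 Y98.4046
M5

viewBox `0 0 212.1731 220.5072` with mm width/height → 1 unit = 1 mm. Flip: y_m = 220.5072 − y_svg.

**Shape 1** — `<path>` line segment, stroke `#008000` → cut (S825, F1479). Machine vertices: (142.5360,150.6705) → (18.7873,51.1820). Open path.

**Shape 2** — `<path>` rectangle, stroke `#ff8800` → engrave (S418, F3463). Machine vertices: (41.7798,112.9518) → (69.3500,112.9518) → (69.3500,43.3027) → (41.7798,43.3027) → (41.7798,112.9518). Closed: final G1 returns to the first vertex.

**Shape 3** — `<path>` rectangle, stroke `#ff8800` → engrave (S418, F3463). Machine vertices: (37.3761,137.8888) → (128.2046,137.8888) → (128.2046,112.9667) → (37.3761,112.9667) → (37.3761,137.8888). Closed: final G1 returns to the first vertex.

**Shape 4** — `<circle>` circle, stroke `#ff8800` → engrave (S418, F3463). Machine vertices: (66.5937,98.4046) → (65.2466,105.1768) → (61.4105,110.9179) → (55.6694,114.7540) → (48.8972,116.1011) → (42.1250,114.7540) → (36.3839,110.9179) → (32.5478,105.1768) → (31.2007,98.4046) → (32.5478,91.6324) → (36.3839,85.8913) → (42.1250,82.0552) → (48.8972,80.7081) → (55.6694,82.0552) → (61.4105,85.8913) → (65.2466,91.6324) → (66.5937,98.4046). Closed: final G1 returns to the first vertex.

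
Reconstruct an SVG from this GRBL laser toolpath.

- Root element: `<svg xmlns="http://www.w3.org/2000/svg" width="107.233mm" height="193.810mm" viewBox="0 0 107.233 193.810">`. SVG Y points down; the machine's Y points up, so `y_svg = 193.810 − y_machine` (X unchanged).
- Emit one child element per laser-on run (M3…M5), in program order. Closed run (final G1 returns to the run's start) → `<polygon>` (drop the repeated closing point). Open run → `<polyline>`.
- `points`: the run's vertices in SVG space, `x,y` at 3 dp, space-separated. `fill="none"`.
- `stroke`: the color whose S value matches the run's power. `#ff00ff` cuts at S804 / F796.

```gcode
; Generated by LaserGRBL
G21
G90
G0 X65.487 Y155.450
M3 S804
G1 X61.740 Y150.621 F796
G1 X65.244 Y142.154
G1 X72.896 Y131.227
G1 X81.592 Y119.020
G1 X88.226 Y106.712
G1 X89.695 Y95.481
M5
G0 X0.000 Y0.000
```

y_svg = 193.810 − y_m. Every run uses S804, so all elements get stroke `#ff00ff` (cut).

[1] open run; points: 65.487,38.360 61.740,43.189 65.244,51.656 72.896,62.583 81.592,74.790 88.226,87.098 89.695,98.329

<svg xmlns="http://www.w3.org/2000/svg" width="107.233mm" height="193.810mm" viewBox="0 0 107.233 193.810">
  <polyline points="65.487,38.360 61.740,43.189 65.244,51.656 72.896,62.583 81.592,74.790 88.226,87.098 89.695,98.329" fill="none" stroke="#ff00ff"/>
</svg>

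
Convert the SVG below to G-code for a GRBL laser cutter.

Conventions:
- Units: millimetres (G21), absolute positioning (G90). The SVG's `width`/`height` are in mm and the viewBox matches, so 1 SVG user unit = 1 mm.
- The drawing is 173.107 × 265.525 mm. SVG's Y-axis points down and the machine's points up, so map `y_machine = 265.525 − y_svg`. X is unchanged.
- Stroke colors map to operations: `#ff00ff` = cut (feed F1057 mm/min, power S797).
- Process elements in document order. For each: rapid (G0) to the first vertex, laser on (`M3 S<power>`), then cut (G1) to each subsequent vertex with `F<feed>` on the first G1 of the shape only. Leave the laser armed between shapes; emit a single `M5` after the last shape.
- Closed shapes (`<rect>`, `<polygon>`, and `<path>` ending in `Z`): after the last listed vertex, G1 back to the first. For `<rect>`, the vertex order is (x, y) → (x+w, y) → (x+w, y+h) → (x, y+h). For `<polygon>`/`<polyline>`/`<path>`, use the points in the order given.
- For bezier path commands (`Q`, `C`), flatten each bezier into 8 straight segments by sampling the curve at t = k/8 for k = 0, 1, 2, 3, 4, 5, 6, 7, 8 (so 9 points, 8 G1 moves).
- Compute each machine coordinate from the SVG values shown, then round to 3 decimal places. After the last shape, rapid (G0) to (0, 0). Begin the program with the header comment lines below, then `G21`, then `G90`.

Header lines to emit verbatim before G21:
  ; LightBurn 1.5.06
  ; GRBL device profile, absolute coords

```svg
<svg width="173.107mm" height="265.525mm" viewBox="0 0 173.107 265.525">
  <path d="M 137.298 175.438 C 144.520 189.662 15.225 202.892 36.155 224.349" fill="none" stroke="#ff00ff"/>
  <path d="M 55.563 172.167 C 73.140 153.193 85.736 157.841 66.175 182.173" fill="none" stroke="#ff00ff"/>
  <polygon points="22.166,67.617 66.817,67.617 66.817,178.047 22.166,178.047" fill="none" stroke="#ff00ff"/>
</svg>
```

viewBox `0 0 173.107 265.525` with mm width/height → 1 unit = 1 mm. Flip: y_m = 265.525 − y_svg.

**Shape 1** — `<path>` cubic bezier, stroke `#ff00ff` → cut (S797, F1057). Control points (SVG): P0=(137.298,175.438), P1=(144.520,189.662), P2=(15.225,202.892), P3=(36.155,224.349); sampled at t=k/8. Machine vertices: (137.298,90.087) → (134.167,84.782) → (121.598,79.461) → (102.951,74.018) → (81.586,68.344) → (60.864,62.331) → (44.144,55.870) → (34.788,48.855) → (36.155,41.176). Open path.

**Shape 2** — `<path>` cubic bezier, stroke `#ff00ff` → cut (S797, F1057). Control points (SVG): P0=(55.563,172.167), P1=(73.140,153.193), P2=(85.736,157.841), P3=(66.175,182.173); sampled at t=k/8. Machine vertices: (55.563,93.358) → (61.868,99.374) → (67.387,103.221) → (71.803,104.946) → (74.796,104.595) → (76.048,102.214) → (75.241,97.849) → (72.056,91.546) → (66.175,83.352). Open path.

**Shape 3** — `<polygon>` rectangle, stroke `#ff00ff` → cut (S797, F1057). Machine vertices: (22.166,197.908) → (66.817,197.908) → (66.817,87.478) → (22.166,87.478) → (22.166,197.908). Closed: final G1 returns to the first vertex.

; LightBurn 1.5.06
; GRBL device profile, absolute coords
G21
G90
G0 X137.298 Y90.087
M3 S797
G1 X134.167 Y84.782 F1057
G1 X121.598 Y79.461
G1 X102.951 Y74.018
G1 X81.586 Y68.344
G1 X60.864 Y62.331
G1 X44.144 Y55.870
G1 X34.788 Y48.855
G1 X36.155 Y41.176
G0 X55.563 Y93.358
M3 S797
G1 X61.868 Y99.374 F1057
G1 X67.387 Y103.221
G1 X71.803 Y104.946
G1 X74.796 Y104.595
G1 X76.048 Y102.214
G1 X75.241 Y97.849
G1 X72.056 Y91.546
G1 X66.175 Y83.352
G0 X22.166 Y197.908
M3 S797
G1 X66.817 Y197.908 F1057
G1 X66.817 Y87.478
G1 X22.166 Y87.478
G1 X22.166 Y197.908
M5
G0 X0.000 Y0.000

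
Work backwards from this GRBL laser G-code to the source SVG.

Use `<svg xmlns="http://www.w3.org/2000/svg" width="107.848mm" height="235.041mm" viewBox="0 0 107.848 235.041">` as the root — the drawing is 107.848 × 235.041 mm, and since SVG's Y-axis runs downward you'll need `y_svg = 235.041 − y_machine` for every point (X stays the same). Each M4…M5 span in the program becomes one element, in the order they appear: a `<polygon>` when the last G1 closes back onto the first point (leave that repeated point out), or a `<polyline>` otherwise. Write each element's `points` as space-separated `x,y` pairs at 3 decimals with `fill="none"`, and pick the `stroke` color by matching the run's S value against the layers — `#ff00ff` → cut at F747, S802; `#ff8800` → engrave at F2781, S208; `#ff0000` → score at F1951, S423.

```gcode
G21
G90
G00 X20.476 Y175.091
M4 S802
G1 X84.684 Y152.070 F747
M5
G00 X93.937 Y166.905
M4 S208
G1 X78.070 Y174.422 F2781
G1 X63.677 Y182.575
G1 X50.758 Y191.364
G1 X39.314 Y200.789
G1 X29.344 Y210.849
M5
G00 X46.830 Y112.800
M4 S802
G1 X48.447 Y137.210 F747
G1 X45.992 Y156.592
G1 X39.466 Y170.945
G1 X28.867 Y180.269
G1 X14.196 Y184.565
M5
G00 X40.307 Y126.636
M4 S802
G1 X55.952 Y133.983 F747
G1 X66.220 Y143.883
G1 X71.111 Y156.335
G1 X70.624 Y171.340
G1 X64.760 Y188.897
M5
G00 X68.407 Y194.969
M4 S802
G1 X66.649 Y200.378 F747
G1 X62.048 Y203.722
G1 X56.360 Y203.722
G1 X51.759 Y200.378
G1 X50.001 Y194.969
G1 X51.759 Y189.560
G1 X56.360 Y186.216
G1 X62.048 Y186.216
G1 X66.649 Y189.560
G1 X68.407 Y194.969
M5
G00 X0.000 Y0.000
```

y_svg = 235.041 − y_m.

[1] S802→`#ff00ff` (cut); open run; points: 20.476,59.950 84.684,82.971

[2] S208→`#ff8800` (engrave); open run; points: 93.937,68.136 78.070,60.619 63.677,52.466 50.758,43.677 39.314,34.252 29.344,24.192

[3] S802→`#ff00ff` (cut); open run; points: 46.830,122.241 48.447,97.831 45.992,78.449 39.466,64.096 28.867,54.772 14.196,50.476

[4] S802→`#ff00ff` (cut); open run; points: 40.307,108.405 55.952,101.058 66.220,91.158 71.111,78.706 70.624,63.701 64.760,46.144

[5] S802→`#ff00ff` (cut); closed run; points: 68.407,40.072 66.649,34.663 62.048,31.319 56.360,31.319 51.759,34.663 50.001,40.072 51.759,45.481 56.360,48.825 62.048,48.825 66.649,45.481

<svg xmlns="http://www.w3.org/2000/svg" width="107.848mm" height="235.041mm" viewBox="0 0 107.848 235.041">
  <polyline points="20.476,59.950 84.684,82.971" fill="none" stroke="#ff00ff"/>
  <polyline points="93.937,68.136 78.070,60.619 63.677,52.466 50.758,43.677 39.314,34.252 29.344,24.192" fill="none" stroke="#ff8800"/>
  <polyline points="46.830,122.241 48.447,97.831 45.992,78.449 39.466,64.096 28.867,54.772 14.196,50.476" fill="none" stroke="#ff00ff"/>
  <polyline points="40.307,108.405 55.952,101.058 66.220,91.158 71.111,78.706 70.624,63.701 64.760,46.144" fill="none" stroke="#ff00ff"/>
  <polygon points="68.407,40.072 66.649,34.663 62.048,31.319 56.360,31.319 51.759,34.663 50.001,40.072 51.759,45.481 56.360,48.825 62.048,48.825 66.649,45.481" fill="none" stroke="#ff00ff"/>
</svg>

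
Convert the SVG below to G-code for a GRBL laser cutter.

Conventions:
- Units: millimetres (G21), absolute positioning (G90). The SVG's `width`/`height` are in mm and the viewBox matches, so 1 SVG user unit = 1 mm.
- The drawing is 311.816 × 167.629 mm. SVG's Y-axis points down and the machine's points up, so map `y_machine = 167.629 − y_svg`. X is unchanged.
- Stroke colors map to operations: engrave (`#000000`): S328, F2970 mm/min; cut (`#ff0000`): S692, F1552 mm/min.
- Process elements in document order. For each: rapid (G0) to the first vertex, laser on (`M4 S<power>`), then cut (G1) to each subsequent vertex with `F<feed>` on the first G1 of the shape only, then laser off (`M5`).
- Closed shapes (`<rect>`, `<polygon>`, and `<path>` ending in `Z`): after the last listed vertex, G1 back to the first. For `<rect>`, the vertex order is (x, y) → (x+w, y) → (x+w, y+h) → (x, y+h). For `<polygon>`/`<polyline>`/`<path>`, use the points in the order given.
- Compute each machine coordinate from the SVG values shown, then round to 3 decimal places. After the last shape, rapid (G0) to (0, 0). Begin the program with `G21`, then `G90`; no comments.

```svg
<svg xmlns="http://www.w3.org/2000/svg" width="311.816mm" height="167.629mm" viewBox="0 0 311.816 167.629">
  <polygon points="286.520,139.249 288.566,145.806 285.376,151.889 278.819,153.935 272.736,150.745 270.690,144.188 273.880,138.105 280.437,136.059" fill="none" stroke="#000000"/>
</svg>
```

G21
G90
G0 X286.520 Y28.380
M4 S328
G1 X288.566 Y21.823 F2970
G1 X285.376 Y15.740
G1 X278.819 Y13.694
G1 X272.736 Y16.884
G1 X270.690 Y23.441
G1 X273.880 Y29.524
G1 X280.437 Y31.570
G1 X286.520 Y28.380
M5
G0 X0.000 Y0.000

viewBox `0 0 311.816 167.629` with mm width/height → 1 unit = 1 mm. Flip: y_m = 167.629 − y_svg.

**Shape 1** — `<polygon>` regular polygon, stroke `#000000` → engrave (S328, F2970). Machine vertices: (286.520,28.380) → (288.566,21.823) → (285.376,15.740) → (278.819,13.694) → (272.736,16.884) → (270.690,23.441) → (273.880,29.524) → (280.437,31.570) → (286.520,28.380). Closed: final G1 returns to the first vertex.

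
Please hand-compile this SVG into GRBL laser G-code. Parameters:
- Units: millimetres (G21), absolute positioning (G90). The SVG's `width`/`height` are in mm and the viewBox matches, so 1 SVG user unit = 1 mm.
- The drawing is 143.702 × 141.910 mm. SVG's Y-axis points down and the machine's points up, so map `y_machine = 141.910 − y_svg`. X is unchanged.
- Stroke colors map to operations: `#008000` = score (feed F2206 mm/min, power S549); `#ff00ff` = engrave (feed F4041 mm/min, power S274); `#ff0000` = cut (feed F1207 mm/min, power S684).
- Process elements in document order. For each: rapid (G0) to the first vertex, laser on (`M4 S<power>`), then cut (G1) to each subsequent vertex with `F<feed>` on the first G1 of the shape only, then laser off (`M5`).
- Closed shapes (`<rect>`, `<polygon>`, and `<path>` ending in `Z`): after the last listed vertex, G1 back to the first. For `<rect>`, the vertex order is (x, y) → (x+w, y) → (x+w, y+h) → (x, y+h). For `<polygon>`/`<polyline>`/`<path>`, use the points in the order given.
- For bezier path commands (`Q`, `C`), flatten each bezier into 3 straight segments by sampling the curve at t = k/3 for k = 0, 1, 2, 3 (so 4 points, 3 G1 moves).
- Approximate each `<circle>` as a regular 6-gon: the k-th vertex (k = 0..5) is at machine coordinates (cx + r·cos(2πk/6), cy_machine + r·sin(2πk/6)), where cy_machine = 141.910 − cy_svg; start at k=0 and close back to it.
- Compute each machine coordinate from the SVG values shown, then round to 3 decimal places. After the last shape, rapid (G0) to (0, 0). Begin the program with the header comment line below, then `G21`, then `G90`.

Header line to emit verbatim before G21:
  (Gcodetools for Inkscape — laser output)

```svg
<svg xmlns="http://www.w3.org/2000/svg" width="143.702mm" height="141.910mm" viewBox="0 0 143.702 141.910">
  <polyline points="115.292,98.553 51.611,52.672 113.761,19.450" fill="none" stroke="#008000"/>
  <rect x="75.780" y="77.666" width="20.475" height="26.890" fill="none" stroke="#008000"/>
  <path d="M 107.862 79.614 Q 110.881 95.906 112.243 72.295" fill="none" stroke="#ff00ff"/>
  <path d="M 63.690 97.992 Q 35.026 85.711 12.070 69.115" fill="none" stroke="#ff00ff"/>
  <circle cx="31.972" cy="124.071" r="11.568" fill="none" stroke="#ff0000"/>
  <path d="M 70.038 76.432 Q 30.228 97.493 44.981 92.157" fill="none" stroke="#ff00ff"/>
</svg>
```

1 u = 1 mm; y_m = 141.910 − y.

[1] `<polyline>` open polyline, #008000→score S549 F2206: (115.292,43.357) → (51.611,89.238) → (113.761,122.460)

[2] `<rect>` rectangle, #008000→score S549 F2206: (75.780,64.244) → (96.255,64.244) → (96.255,37.354) → (75.780,37.354) → (75.780,64.244) (closed)

[3] `<path>` quadratic bezier, #ff00ff→engrave S274 F4041: (107.862,62.296) → (109.691,55.868) → (111.151,58.308) → (112.243,69.615)

[4] `<path>` quadratic bezier, #ff00ff→engrave S274 F4041: (63.690,43.918) → (45.215,52.585) → (28.008,62.210) → (12.070,72.795)

[5] `<circle>` circle, #ff0000→cut S684 F1207: (43.540,17.839) → (37.756,27.857) → (26.188,27.857) → (20.404,17.839) → (26.188,7.821) → (37.756,7.821) → (43.540,17.839) (closed)

[6] `<path>` quadratic bezier, #ff00ff→engrave S274 F4041: (70.038,65.478) → (49.561,54.370) → (41.208,49.129) → (44.981,49.753)

(Gcodetools for Inkscape — laser output)
G21
G90
G0 X115.292 Y43.357
M4 S549
G1 X51.611 Y89.238 F2206
G1 X113.761 Y122.460
M5
G0 X75.780 Y64.244
M4 S549
G1 X96.255 Y64.244 F2206
G1 X96.255 Y37.354
G1 X75.780 Y37.354
G1 X75.780 Y64.244
M5
G0 X107.862 Y62.296
M4 S274
G1 X109.691 Y55.868 F4041
G1 X111.151 Y58.308
G1 X112.243 Y69.615
M5
G0 X63.690 Y43.918
M4 S274
G1 X45.215 Y52.585 F4041
G1 X28.008 Y62.210
G1 X12.070 Y72.795
M5
G0 X43.540 Y17.839
M4 S684
G1 X37.756 Y27.857 F1207
G1 X26.188 Y27.857
G1 X20.404 Y17.839
G1 X26.188 Y7.821
G1 X37.756 Y7.821
G1 X43.540 Y17.839
M5
G0 X70.038 Y65.478
M4 S274
G1 X49.561 Y54.370 F4041
G1 X41.208 Y49.129
G1 X44.981 Y49.753
M5
G0 X0.000 Y0.000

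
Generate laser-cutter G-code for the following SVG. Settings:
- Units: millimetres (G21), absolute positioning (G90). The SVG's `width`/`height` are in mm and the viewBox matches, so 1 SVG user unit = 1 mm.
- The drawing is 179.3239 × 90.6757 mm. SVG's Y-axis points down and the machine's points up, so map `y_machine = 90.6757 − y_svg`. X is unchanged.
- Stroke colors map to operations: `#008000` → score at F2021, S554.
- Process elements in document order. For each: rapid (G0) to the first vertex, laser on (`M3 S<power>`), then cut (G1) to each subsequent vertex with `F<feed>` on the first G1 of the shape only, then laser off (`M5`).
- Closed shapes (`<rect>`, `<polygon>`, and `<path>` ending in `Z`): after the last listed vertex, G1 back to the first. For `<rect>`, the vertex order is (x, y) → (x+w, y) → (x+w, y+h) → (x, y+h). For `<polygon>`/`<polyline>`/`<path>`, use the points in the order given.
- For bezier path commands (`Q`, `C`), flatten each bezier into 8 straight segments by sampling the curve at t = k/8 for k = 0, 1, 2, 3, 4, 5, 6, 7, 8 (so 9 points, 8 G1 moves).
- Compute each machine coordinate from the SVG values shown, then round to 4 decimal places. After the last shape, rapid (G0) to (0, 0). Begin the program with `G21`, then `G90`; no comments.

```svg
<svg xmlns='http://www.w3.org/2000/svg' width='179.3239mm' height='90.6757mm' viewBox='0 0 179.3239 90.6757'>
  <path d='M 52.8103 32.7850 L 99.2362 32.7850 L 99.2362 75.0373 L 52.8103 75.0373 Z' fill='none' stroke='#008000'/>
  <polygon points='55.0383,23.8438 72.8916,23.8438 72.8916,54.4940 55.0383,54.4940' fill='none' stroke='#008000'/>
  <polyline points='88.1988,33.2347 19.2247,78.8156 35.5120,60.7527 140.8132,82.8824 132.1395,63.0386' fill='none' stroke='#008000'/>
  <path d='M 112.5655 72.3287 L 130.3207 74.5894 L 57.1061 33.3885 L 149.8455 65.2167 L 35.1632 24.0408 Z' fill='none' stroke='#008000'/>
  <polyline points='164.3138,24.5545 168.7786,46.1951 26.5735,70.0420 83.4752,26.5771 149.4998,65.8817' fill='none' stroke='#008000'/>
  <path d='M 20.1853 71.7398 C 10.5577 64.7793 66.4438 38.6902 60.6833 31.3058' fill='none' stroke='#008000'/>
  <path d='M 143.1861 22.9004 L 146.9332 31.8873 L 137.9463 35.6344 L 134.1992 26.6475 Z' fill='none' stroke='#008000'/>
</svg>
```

Since the viewBox matches the mm dimensions, user units are millimetres directly. The only transform is the Y-flip y_m = 90.6757 − y_svg.

Shape 1 is a rectangle drawn with `<path>`. Its stroke #008000 means score at S554, F2021. After flipping Y the toolpath is (52.8103,57.8907) → (99.2362,57.8907) → (99.2362,15.6384) → (52.8103,15.6384) → (52.8103,57.8907), returning to the start.

Shape 2 is a rectangle drawn with `<polygon>`. Its stroke #008000 means score at S554, F2021. After flipping Y the toolpath is (55.0383,66.8319) → (72.8916,66.8319) → (72.8916,36.1817) → (55.0383,36.1817) → (55.0383,66.8319), returning to the start.

Shape 3 is a open polyline drawn with `<polyline>`. Its stroke #008000 means score at S554, F2021. After flipping Y the toolpath is (88.1988,57.4410) → (19.2247,11.8601) → (35.5120,29.9230) → (140.8132,7.7933) → (132.1395,27.6371).

Shape 4 is a closed polygon drawn with `<path>`. Its stroke #008000 means score at S554, F2021. After flipping Y the toolpath is (112.5655,18.3470) → (130.3207,16.0863) → (57.1061,57.2872) → (149.8455,25.4590) → (35.1632,66.6349) → (112.5655,18.3470), returning to the start.

Shape 5 is a open polyline drawn with `<polyline>`. Its stroke #008000 means score at S554, F2021. After flipping Y the toolpath is (164.3138,66.1212) → (168.7786,44.4806) → (26.5735,20.6337) → (83.4752,64.0986) → (149.4998,24.7940).

Shape 6 is a cubic bezier drawn with `<path>`. Its stroke #008000 means score at S554, F2021. After flipping Y the toolpath is (20.1853,18.9359) → (19.3975,22.3688) → (23.2615,27.1517) → (30.2871,32.8412) → (38.9841,38.9939) → (47.8624,45.1665) → (55.4318,50.9156) → (60.2022,55.7979) → (60.6833,59.3699).

Shape 7 is a regular polygon drawn with `<path>`. Its stroke #008000 means score at S554, F2021. After flipping Y the toolpath is (143.1861,67.7753) → (146.9332,58.7884) → (137.9463,55.0413) → (134.1992,64.0282) → (143.1861,67.7753), returning to the start.

G21
G90
G0 X52.8103 Y57.8907
M3 S554
G1 X99.2362 Y57.8907 F2021
G1 X99.2362 Y15.6384
G1 X52.8103 Y15.6384
G1 X52.8103 Y57.8907
M5
G0 X55.0383 Y66.8319
M3 S554
G1 X72.8916 Y66.8319 F2021
G1 X72.8916 Y36.1817
G1 X55.0383 Y36.1817
G1 X55.0383 Y66.8319
M5
G0 X88.1988 Y57.4410
M3 S554
G1 X19.2247 Y11.8601 F2021
G1 X35.5120 Y29.9230
G1 X140.8132 Y7.7933
G1 X132.1395 Y27.6371
M5
G0 X112.5655 Y18.3470
M3 S554
G1 X130.3207 Y16.0863 F2021
G1 X57.1061 Y57.2872
G1 X149.8455 Y25.4590
G1 X35.1632 Y66.6349
G1 X112.5655 Y18.3470
M5
G0 X164.3138 Y66.1212
M3 S554
G1 X168.7786 Y44.4806 F2021
G1 X26.5735 Y20.6337
G1 X83.4752 Y64.0986
G1 X149.4998 Y24.7940
M5
G0 X20.1853 Y18.9359
M3 S554
G1 X19.3975 Y22.3688 F2021
G1 X23.2615 Y27.1517
G1 X30.2871 Y32.8412
G1 X38.9841 Y38.9939
G1 X47.8624 Y45.1665
G1 X55.4318 Y50.9156
G1 X60.2022 Y55.7979
G1 X60.6833 Y59.3699
M5
G0 X143.1861 Y67.7753
M3 S554
G1 X146.9332 Y58.7884 F2021
G1 X137.9463 Y55.0413
G1 X134.1992 Y64.0282
G1 X143.1861 Y67.7753
M5
G0 X0.0000 Y0.0000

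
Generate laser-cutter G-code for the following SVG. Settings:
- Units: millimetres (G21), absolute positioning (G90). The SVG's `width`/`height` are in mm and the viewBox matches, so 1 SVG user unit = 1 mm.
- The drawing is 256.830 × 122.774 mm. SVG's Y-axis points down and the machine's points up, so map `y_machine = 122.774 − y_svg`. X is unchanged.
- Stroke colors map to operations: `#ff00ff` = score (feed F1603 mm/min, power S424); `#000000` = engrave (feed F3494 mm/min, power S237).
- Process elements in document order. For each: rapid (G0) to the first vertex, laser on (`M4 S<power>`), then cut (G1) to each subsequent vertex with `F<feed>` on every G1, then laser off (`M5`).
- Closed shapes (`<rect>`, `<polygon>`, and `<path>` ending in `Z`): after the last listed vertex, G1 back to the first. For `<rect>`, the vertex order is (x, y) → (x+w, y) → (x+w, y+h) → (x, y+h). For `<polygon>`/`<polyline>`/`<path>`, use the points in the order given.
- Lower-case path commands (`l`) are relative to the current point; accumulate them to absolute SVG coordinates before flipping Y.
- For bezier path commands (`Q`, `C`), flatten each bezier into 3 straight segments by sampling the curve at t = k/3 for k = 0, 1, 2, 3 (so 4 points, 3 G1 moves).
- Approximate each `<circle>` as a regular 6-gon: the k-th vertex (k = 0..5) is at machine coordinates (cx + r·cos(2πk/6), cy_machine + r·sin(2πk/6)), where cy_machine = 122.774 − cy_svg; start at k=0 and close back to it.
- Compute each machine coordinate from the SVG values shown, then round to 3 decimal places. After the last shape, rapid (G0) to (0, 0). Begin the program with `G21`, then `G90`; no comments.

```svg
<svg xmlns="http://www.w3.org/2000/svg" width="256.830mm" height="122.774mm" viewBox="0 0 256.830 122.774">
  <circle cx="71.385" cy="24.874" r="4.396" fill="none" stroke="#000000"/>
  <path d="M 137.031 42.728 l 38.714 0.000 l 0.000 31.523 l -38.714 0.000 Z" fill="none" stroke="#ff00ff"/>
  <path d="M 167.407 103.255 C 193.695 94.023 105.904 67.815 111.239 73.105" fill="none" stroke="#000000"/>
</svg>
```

1 u = 1 mm; y_m = 122.774 − y.

[1] `<circle>` circle, #000000→engrave S237 F3494: (75.781,97.900) → (73.583,101.707) → (69.187,101.707) → (66.989,97.900) → (69.187,94.093) → (73.583,94.093) → (75.781,97.900) (closed)

[2] `<path>` rectangle, #ff00ff→score S424 F1603: (137.031,80.046) → (175.745,80.046) → (175.745,48.523) → (137.031,48.523) → (137.031,80.046) (closed)

[3] `<path>` cubic bezier, #000000→engrave S237 F3494: (167.407,19.519) → (163.343,32.614) → (129.272,46.255) → (111.239,49.669)

G21
G90
G0 X75.781 Y97.900
M4 S237
G1 X73.583 Y101.707 F3494
G1 X69.187 Y101.707 F3494
G1 X66.989 Y97.900 F3494
G1 X69.187 Y94.093 F3494
G1 X73.583 Y94.093 F3494
G1 X75.781 Y97.900 F3494
M5
G0 X137.031 Y80.046
M4 S424
G1 X175.745 Y80.046 F1603
G1 X175.745 Y48.523 F1603
G1 X137.031 Y48.523 F1603
G1 X137.031 Y80.046 F1603
M5
G0 X167.407 Y19.519
M4 S237
G1 X163.343 Y32.614 F3494
G1 X129.272 Y46.255 F3494
G1 X111.239 Y49.669 F3494
M5
G0 X0.000 Y0.000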